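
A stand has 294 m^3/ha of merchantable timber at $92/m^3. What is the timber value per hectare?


Value = 294 * 92 = $27048/ha

$27048/ha


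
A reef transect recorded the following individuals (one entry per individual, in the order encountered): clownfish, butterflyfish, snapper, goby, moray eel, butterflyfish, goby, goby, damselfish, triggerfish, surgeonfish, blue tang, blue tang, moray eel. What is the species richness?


Total individuals logged = 14
Distinct species (count of individuals): clownfish (1), butterflyfish (2), snapper (1), goby (3), moray eel (2), damselfish (1), triggerfish (1), surgeonfish (1), blue tang (2)
Species richness = number of distinct species = 9

9


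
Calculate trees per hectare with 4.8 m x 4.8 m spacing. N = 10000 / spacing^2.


N = 10000 / 4.8^2 = 10000 / 23.04 = 434.028 ≈ 434 trees/ha

434 trees/ha


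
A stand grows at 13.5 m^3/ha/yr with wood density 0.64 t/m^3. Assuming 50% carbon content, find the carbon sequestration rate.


C = 13.5 * 0.64 * 0.5 = 4.32 t C/ha/yr

4.32 t C/ha/yr


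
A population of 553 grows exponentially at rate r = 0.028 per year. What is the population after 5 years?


r*t = 0.028 * 5 = 0.14
exp(0.14) = 1.15027
N = 553 * 1.15027 = 636.099 ≈ 636

636


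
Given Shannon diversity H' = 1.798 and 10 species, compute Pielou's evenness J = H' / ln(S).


ln(10) = 2.30259
J = H' / ln(S) = 1.798 / 2.30259 = 0.780860 ≈ 0.7809

0.7809


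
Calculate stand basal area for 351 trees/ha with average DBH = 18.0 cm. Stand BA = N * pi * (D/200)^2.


(D/200)^2 = (18.0/200)^2 = 0.09^2 = 0.0081
Individual BA = 3.141593 * 0.0081 = 0.0254469 m^2
Stand BA = 351 * 0.0254469 = 8.93186 ≈ 8.93 m^2/ha

8.93 m^2/ha


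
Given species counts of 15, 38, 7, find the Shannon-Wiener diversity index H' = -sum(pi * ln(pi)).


Total N = 15 + 38 + 7 = 60
Per-species terms:
  p = 15/60 = 0.250000; ln(p) = -1.386294; p*ln(p) = 0.250000 * (-1.386294) = -0.346574
  p = 38/60 = 0.633333; ln(p) = -0.456759; p*ln(p) = 0.633333 * (-0.456759) = -0.289281
  p = 7/60 = 0.116667; ln(p) = -2.148432; p*ln(p) = 0.116667 * (-2.148432) = -0.250651
sum(p*ln(p)) = (-0.346574) + (-0.289281) + (-0.250651) = -0.886506
H' = -(-0.886506) = 0.886506 ≈ 0.8865

0.8865


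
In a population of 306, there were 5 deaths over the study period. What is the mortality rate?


Mortality rate = 5 / 306 = 0.016340 ≈ 0.0163

0.0163


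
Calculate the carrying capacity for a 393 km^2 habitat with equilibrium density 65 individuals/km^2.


K = 65 * 393 = 25545 individuals

25545 individuals


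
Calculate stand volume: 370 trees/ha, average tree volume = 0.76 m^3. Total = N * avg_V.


V_stand = 370 * 0.76 = 281.2 m^3/ha

281.2 m^3/ha


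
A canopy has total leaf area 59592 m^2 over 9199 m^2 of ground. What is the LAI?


LAI = 59592 / 9199 = 6.4781 ≈ 6.48

6.48


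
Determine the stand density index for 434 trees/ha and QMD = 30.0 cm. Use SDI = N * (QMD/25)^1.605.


QMD/25 = 30.0/25 = 1.2
(1.2)^1.605 = exp(1.605 * ln(1.2)) = exp(1.605 * 0.182322) = exp(0.292627) = 1.33994
SDI = 434 * 1.33994 = 581.534 ≈ 582

582


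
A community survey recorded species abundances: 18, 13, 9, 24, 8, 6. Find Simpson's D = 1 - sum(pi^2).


Total N = 18 + 13 + 9 + 24 + 8 + 6 = 78
Per-species terms:
  p = 18/78 = 0.230769; p^2 = 0.230769^2 = 0.053254
  p = 13/78 = 0.166667; p^2 = 0.166667^2 = 0.027778
  p = 9/78 = 0.115385; p^2 = 0.115385^2 = 0.013314
  p = 24/78 = 0.307692; p^2 = 0.307692^2 = 0.094674
  p = 8/78 = 0.102564; p^2 = 0.102564^2 = 0.010519
  p = 6/78 = 0.076923; p^2 = 0.076923^2 = 0.005917
sum(p^2) = 0.053254 + 0.027778 + 0.013314 + 0.094674 + 0.010519 + 0.005917 = 0.205456
D = 1 - 0.205456 = 0.794544 ≈ 0.7945

0.7945


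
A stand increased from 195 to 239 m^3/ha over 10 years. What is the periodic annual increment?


PAI = (V2 - V1) / period = (239 - 195) / 10 = 44 / 10 = 4.40 m^3/ha/yr

4.40 m^3/ha/yr


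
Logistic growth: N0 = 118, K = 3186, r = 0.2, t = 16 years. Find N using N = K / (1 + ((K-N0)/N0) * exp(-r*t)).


(K - N0)/N0 = (3186 - 118)/118 = 3068/118 = 26.0000
r*t = 0.2 * 16 = 3.2; exp(-3.2) = 0.0407622
26.0000 * 0.0407622 = 1.05982
1 + 1.05982 = 2.05982
N = 3186 / 2.05982 = 1546.74 ≈ 1547

1547


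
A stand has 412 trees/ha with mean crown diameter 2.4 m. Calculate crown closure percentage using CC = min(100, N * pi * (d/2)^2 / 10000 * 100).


(d/2)^2 = (2.4/2)^2 = 1.2^2 = 1.44
Crown area = 3.141593 * 1.44 = 4.52389 m^2
N * area / 10000 * 100 = 412 * 4.52389 / 10000 * 100 = 18.6384
CC = min(100, 18.6384) = 18.6384 ≈ 18.6%

18.6%


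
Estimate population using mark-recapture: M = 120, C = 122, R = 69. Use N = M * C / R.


N = M * C / R = 120 * 122 / 69 = 14640 / 69 = 212.17 ≈ 212

212 individuals


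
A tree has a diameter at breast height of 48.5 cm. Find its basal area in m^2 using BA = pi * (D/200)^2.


D/200 = 48.5/200 = 0.2425 m
(D/200)^2 = 0.2425^2 = 0.05880625
BA = 3.141593 * 0.05880625 = 0.184745 ≈ 0.1847 m^2

0.1847 m^2


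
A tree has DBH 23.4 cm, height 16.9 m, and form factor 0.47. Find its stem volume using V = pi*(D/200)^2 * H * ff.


(D/200)^2 = (23.4/200)^2 = 0.117^2 = 0.013689
BA = 3.141593 * 0.013689 = 0.0430053 m^2
V = 0.0430053 * 16.9 * 0.47 = 0.341591 ≈ 0.342 m^3

0.342 m^3


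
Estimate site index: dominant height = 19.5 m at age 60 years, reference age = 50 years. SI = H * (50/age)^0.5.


50/60 = 0.833333
(0.833333)^0.5 = 0.912871
SI = 19.5 * 0.912871 = 17.8010 ≈ 17.8 m

17.8 m


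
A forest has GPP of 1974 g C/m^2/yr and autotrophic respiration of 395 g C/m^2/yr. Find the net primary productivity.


NPP = GPP - Ra = 1974 - 395 = 1579 g C/m^2/yr

1579 g C/m^2/yr


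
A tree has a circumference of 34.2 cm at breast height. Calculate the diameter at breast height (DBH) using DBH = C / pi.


DBH = C / pi = 34.2 / 3.141593 = 10.8862 ≈ 10.89 cm

10.89 cm


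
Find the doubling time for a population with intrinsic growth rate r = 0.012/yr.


td = ln(2) / 0.012 = 0.693147 / 0.012 = 57.7623 ≈ 57.8 years

57.8 years


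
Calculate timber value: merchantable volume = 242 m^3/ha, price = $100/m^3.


Value = 242 * 100 = $24200/ha

$24200/ha


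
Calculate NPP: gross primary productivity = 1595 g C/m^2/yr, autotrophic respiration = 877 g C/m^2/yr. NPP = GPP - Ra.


NPP = GPP - Ra = 1595 - 877 = 718 g C/m^2/yr

718 g C/m^2/yr


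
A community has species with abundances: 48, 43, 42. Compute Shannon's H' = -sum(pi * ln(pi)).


Total N = 48 + 43 + 42 = 133
Per-species terms:
  p = 48/133 = 0.360902; ln(p) = -1.019149; p*ln(p) = 0.360902 * (-1.019149) = -0.367813
  p = 43/133 = 0.323308; ln(p) = -1.129150; p*ln(p) = 0.323308 * (-1.129150) = -0.365063
  p = 42/133 = 0.315789; ln(p) = -1.152681; p*ln(p) = 0.315789 * (-1.152681) = -0.364004
sum(p*ln(p)) = (-0.367813) + (-0.365063) + (-0.364004) = -1.096880
H' = -(-1.096880) = 1.096880 ≈ 1.0969

1.0969


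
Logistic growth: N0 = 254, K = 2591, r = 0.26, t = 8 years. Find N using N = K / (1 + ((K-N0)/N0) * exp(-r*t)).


(K - N0)/N0 = (2591 - 254)/254 = 2337/254 = 9.20079
r*t = 0.26 * 8 = 2.08; exp(-2.08) = 0.124930
9.20079 * 0.124930 = 1.14945
1 + 1.14945 = 2.14945
N = 2591 / 2.14945 = 1205.42 ≈ 1205

1205


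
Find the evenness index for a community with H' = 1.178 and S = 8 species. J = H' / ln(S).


ln(8) = 2.07944
J = H' / ln(S) = 1.178 / 2.07944 = 0.566499 ≈ 0.5665

0.5665


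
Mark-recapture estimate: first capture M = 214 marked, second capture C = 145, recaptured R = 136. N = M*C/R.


N = M * C / R = 214 * 145 / 136 = 31030 / 136 = 228.16 ≈ 228

228 individuals


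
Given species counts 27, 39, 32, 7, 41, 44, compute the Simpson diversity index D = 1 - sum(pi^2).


Total N = 27 + 39 + 32 + 7 + 41 + 44 = 190
Per-species terms:
  p = 27/190 = 0.142105; p^2 = 0.142105^2 = 0.020194
  p = 39/190 = 0.205263; p^2 = 0.205263^2 = 0.042133
  p = 32/190 = 0.168421; p^2 = 0.168421^2 = 0.028366
  p = 7/190 = 0.036842; p^2 = 0.036842^2 = 0.001357
  p = 41/190 = 0.215789; p^2 = 0.215789^2 = 0.046565
  p = 44/190 = 0.231579; p^2 = 0.231579^2 = 0.053629
sum(p^2) = 0.020194 + 0.042133 + 0.028366 + 0.001357 + 0.046565 + 0.053629 = 0.192244
D = 1 - 0.192244 = 0.807756 ≈ 0.8078

0.8078


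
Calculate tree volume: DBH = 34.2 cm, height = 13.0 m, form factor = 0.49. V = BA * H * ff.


(D/200)^2 = (34.2/200)^2 = 0.171^2 = 0.029241
BA = 3.141593 * 0.029241 = 0.0918633 m^2
V = 0.0918633 * 13.0 * 0.49 = 0.585169 ≈ 0.585 m^3

0.585 m^3


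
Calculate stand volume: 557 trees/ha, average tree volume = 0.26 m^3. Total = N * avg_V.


V_stand = 557 * 0.26 = 144.82 ≈ 144.8 m^3/ha

144.8 m^3/ha


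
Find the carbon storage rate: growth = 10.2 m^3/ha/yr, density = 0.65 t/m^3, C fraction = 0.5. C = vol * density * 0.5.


C = 10.2 * 0.65 * 0.5 = 3.315 ≈ 3.32 t C/ha/yr

3.32 t C/ha/yr


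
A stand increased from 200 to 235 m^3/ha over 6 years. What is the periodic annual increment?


PAI = (V2 - V1) / period = (235 - 200) / 6 = 35 / 6 = 5.8333 ≈ 5.83 m^3/ha/yr

5.83 m^3/ha/yr


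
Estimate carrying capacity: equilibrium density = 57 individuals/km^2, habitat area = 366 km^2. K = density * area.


K = 57 * 366 = 20862 individuals

20862 individuals


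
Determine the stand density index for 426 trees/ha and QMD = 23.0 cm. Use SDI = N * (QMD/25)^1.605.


QMD/25 = 23.0/25 = 0.92
(0.92)^1.605 = exp(1.605 * ln(0.92)) = exp(1.605 * (-0.0833816)) = exp(-0.133827) = 0.874741
SDI = 426 * 0.874741 = 372.640 ≈ 373

373


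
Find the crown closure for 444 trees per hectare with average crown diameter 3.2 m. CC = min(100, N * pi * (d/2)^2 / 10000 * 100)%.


(d/2)^2 = (3.2/2)^2 = 1.6^2 = 2.56
Crown area = 3.141593 * 2.56 = 8.04248 m^2
N * area / 10000 * 100 = 444 * 8.04248 / 10000 * 100 = 35.7086
CC = min(100, 35.7086) = 35.7086 ≈ 35.7%

35.7%


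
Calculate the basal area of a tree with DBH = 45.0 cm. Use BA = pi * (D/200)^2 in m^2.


D/200 = 45.0/200 = 0.225 m
(D/200)^2 = 0.225^2 = 0.050625
BA = 3.141593 * 0.050625 = 0.159043 ≈ 0.1590 m^2

0.1590 m^2


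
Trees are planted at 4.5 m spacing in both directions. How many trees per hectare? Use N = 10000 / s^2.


N = 10000 / 4.5^2 = 10000 / 20.25 = 493.827 ≈ 494 trees/ha

494 trees/ha


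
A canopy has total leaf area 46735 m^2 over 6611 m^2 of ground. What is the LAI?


LAI = 46735 / 6611 = 7.0693 ≈ 7.07

7.07


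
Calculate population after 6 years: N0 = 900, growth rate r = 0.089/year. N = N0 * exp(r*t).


r*t = 0.089 * 6 = 0.534
exp(0.534) = 1.70574
N = 900 * 1.70574 = 1535.17 ≈ 1535

1535


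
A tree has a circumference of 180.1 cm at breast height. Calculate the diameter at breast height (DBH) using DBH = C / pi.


DBH = C / pi = 180.1 / 3.141593 = 57.3276 ≈ 57.33 cm

57.33 cm


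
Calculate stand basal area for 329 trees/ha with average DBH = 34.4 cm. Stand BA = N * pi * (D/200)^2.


(D/200)^2 = (34.4/200)^2 = 0.172^2 = 0.029584
Individual BA = 3.141593 * 0.029584 = 0.0929409 m^2
Stand BA = 329 * 0.0929409 = 30.5776 ≈ 30.58 m^2/ha

30.58 m^2/ha


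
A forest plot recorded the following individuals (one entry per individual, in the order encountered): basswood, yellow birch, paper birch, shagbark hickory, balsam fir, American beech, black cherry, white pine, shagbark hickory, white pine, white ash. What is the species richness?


Total individuals logged = 11
Distinct species (count of individuals): basswood (1), yellow birch (1), paper birch (1), shagbark hickory (2), balsam fir (1), American beech (1), black cherry (1), white pine (2), white ash (1)
Species richness = number of distinct species = 9

9


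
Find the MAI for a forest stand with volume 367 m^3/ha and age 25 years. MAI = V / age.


MAI = 367 / 25 = 14.68 m^3/ha/yr

14.68 m^3/ha/yr


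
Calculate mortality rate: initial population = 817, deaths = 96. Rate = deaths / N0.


Mortality rate = 96 / 817 = 0.117503 ≈ 0.1175

0.1175


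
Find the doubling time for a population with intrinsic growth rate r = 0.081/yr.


td = ln(2) / 0.081 = 0.693147 / 0.081 = 8.55737 ≈ 8.6 years

8.6 years


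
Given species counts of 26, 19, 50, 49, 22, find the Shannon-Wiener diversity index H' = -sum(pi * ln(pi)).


Total N = 26 + 19 + 50 + 49 + 22 = 166
Per-species terms:
  p = 26/166 = 0.156627; ln(p) = -1.853888; p*ln(p) = 0.156627 * (-1.853888) = -0.290369
  p = 19/166 = 0.114458; ln(p) = -2.167547; p*ln(p) = 0.114458 * (-2.167547) = -0.248093
  p = 50/166 = 0.301205; ln(p) = -1.199964; p*ln(p) = 0.301205 * (-1.199964) = -0.361435
  p = 49/166 = 0.295181; ln(p) = -1.220167; p*ln(p) = 0.295181 * (-1.220167) = -0.360170
  p = 22/166 = 0.132530; ln(p) = -2.020946; p*ln(p) = 0.132530 * (-2.020946) = -0.267836
sum(p*ln(p)) = (-0.290369) + (-0.248093) + (-0.361435) + (-0.360170) + (-0.267836) = -1.527903
H' = -(-1.527903) = 1.527903 ≈ 1.5279

1.5279


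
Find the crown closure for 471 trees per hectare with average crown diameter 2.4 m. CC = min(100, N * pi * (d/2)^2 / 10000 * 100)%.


(d/2)^2 = (2.4/2)^2 = 1.2^2 = 1.44
Crown area = 3.141593 * 1.44 = 4.52389 m^2
N * area / 10000 * 100 = 471 * 4.52389 / 10000 * 100 = 21.3075
CC = min(100, 21.3075) = 21.3075 ≈ 21.3%

21.3%


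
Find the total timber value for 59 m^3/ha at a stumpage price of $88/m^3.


Value = 59 * 88 = $5192/ha

$5192/ha


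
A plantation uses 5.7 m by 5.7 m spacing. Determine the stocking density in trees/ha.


N = 10000 / 5.7^2 = 10000 / 32.49 = 307.787 ≈ 308 trees/ha

308 trees/ha


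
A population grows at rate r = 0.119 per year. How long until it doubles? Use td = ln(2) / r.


td = ln(2) / 0.119 = 0.693147 / 0.119 = 5.82476 ≈ 5.8 years

5.8 years


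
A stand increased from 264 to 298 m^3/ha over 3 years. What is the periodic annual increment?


PAI = (V2 - V1) / period = (298 - 264) / 3 = 34 / 3 = 11.3333 ≈ 11.33 m^3/ha/yr

11.33 m^3/ha/yr


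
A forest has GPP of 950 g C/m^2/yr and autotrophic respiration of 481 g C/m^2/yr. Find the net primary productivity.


NPP = GPP - Ra = 950 - 481 = 469 g C/m^2/yr

469 g C/m^2/yr


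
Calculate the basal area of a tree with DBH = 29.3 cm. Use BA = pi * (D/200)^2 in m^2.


D/200 = 29.3/200 = 0.1465 m
(D/200)^2 = 0.1465^2 = 0.02146225
BA = 3.141593 * 0.02146225 = 0.0674257 ≈ 0.0674 m^2

0.0674 m^2


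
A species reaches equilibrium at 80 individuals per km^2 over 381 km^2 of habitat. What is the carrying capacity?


K = 80 * 381 = 30480 individuals

30480 individuals


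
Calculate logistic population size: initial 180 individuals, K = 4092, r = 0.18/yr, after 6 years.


(K - N0)/N0 = (4092 - 180)/180 = 3912/180 = 21.7333
r*t = 0.18 * 6 = 1.08; exp(-1.08) = 0.339596
21.7333 * 0.339596 = 7.38054
1 + 7.38054 = 8.38054
N = 4092 / 8.38054 = 488.274 ≈ 488

488


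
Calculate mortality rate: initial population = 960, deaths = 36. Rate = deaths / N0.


Mortality rate = 36 / 960 = 0.0375

0.0375


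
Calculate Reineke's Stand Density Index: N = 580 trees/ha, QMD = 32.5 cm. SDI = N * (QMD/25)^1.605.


QMD/25 = 32.5/25 = 1.3
(1.3)^1.605 = exp(1.605 * ln(1.3)) = exp(1.605 * 0.262364) = exp(0.421094) = 1.52363
SDI = 580 * 1.52363 = 883.705 ≈ 884

884


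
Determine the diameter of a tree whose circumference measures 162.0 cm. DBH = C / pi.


DBH = C / pi = 162.0 / 3.141593 = 51.5662 ≈ 51.57 cm

51.57 cm


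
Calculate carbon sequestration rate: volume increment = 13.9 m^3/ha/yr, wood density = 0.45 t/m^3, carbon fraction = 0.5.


C = 13.9 * 0.45 * 0.5 = 3.1275 ≈ 3.13 t C/ha/yr

3.13 t C/ha/yr


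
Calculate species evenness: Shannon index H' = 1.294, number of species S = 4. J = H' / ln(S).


ln(4) = 1.38629
J = H' / ln(S) = 1.294 / 1.38629 = 0.933427 ≈ 0.9334

0.9334


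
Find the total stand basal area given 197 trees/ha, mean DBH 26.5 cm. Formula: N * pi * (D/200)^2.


(D/200)^2 = (26.5/200)^2 = 0.1325^2 = 0.01755625
Individual BA = 3.141593 * 0.01755625 = 0.0551546 m^2
Stand BA = 197 * 0.0551546 = 10.8655 ≈ 10.87 m^2/ha

10.87 m^2/ha


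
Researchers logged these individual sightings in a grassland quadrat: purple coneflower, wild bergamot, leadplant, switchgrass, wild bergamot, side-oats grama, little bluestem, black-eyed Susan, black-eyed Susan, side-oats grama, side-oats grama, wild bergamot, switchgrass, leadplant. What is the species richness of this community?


Total individuals logged = 14
Distinct species (count of individuals): purple coneflower (1), wild bergamot (3), leadplant (2), switchgrass (2), side-oats grama (3), little bluestem (1), black-eyed Susan (2)
Species richness = number of distinct species = 7

7


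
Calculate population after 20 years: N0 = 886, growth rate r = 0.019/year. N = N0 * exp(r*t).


r*t = 0.019 * 20 = 0.38
exp(0.38) = 1.46228
N = 886 * 1.46228 = 1295.58 ≈ 1296

1296


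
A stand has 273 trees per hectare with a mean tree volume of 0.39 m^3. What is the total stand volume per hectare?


V_stand = 273 * 0.39 = 106.47 ≈ 106.5 m^3/ha

106.5 m^3/ha


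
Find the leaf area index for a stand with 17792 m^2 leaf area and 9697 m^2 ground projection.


LAI = 17792 / 9697 = 1.8348 ≈ 1.83

1.83


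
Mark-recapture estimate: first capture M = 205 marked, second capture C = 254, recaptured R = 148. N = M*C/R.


N = M * C / R = 205 * 254 / 148 = 52070 / 148 = 351.82 ≈ 352

352 individuals


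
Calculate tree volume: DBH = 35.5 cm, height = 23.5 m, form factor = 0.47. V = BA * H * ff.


(D/200)^2 = (35.5/200)^2 = 0.1775^2 = 0.03150625
BA = 3.141593 * 0.03150625 = 0.0989798 m^2
V = 0.0989798 * 23.5 * 0.47 = 1.09323 ≈ 1.093 m^3

1.093 m^3


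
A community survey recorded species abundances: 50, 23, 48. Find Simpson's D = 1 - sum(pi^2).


Total N = 50 + 23 + 48 = 121
Per-species terms:
  p = 50/121 = 0.413223; p^2 = 0.413223^2 = 0.170753
  p = 23/121 = 0.190083; p^2 = 0.190083^2 = 0.036132
  p = 48/121 = 0.396694; p^2 = 0.396694^2 = 0.157366
sum(p^2) = 0.170753 + 0.036132 + 0.157366 = 0.364251
D = 1 - 0.364251 = 0.635749 ≈ 0.6357

0.6357


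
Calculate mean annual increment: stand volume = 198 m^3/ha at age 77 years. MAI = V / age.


MAI = 198 / 77 = 2.5714 ≈ 2.57 m^3/ha/yr

2.57 m^3/ha/yr


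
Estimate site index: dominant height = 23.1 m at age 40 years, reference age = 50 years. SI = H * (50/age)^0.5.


50/40 = 1.25000
(1.25000)^0.5 = 1.11803
SI = 23.1 * 1.11803 = 25.8265 ≈ 25.8 m

25.8 m


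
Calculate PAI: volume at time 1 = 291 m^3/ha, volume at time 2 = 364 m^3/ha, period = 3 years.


PAI = (V2 - V1) / period = (364 - 291) / 3 = 73 / 3 = 24.3333 ≈ 24.33 m^3/ha/yr

24.33 m^3/ha/yr


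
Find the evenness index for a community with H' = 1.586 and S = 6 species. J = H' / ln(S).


ln(6) = 1.79176
J = H' / ln(S) = 1.586 / 1.79176 = 0.885163 ≈ 0.8852

0.8852


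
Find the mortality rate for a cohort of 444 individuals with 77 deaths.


Mortality rate = 77 / 444 = 0.173423 ≈ 0.1734

0.1734


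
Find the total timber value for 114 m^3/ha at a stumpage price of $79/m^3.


Value = 114 * 79 = $9006/ha

$9006/ha


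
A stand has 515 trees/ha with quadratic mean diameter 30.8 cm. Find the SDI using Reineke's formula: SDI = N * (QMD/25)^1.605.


QMD/25 = 30.8/25 = 1.232
(1.232)^1.605 = exp(1.605 * ln(1.232)) = exp(1.605 * 0.208639) = exp(0.334866) = 1.39775
SDI = 515 * 1.39775 = 719.841 ≈ 720

720


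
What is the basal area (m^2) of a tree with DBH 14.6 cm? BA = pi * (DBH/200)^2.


D/200 = 14.6/200 = 0.073 m
(D/200)^2 = 0.073^2 = 0.005329
BA = 3.141593 * 0.005329 = 0.0167415 ≈ 0.0167 m^2

0.0167 m^2


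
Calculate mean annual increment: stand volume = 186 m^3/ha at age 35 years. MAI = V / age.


MAI = 186 / 35 = 5.3143 ≈ 5.31 m^3/ha/yr

5.31 m^3/ha/yr


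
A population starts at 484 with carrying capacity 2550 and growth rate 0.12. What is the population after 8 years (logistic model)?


(K - N0)/N0 = (2550 - 484)/484 = 2066/484 = 4.26860
r*t = 0.12 * 8 = 0.96; exp(-0.96) = 0.382893
4.26860 * 0.382893 = 1.63442
1 + 1.63442 = 2.63442
N = 2550 / 2.63442 = 967.955 ≈ 968

968


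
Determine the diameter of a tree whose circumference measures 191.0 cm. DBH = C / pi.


DBH = C / pi = 191.0 / 3.141593 = 60.7972 ≈ 60.80 cm

60.80 cm


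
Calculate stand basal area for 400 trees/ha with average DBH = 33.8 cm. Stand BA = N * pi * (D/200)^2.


(D/200)^2 = (33.8/200)^2 = 0.169^2 = 0.028561
Individual BA = 3.141593 * 0.028561 = 0.0897270 m^2
Stand BA = 400 * 0.0897270 = 35.8908 ≈ 35.89 m^2/ha

35.89 m^2/ha


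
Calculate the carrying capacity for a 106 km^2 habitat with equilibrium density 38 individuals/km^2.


K = 38 * 106 = 4028 individuals

4028 individuals


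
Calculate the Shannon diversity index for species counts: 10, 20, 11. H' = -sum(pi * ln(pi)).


Total N = 10 + 20 + 11 = 41
Per-species terms:
  p = 10/41 = 0.243902; ln(p) = -1.410989; p*ln(p) = 0.243902 * (-1.410989) = -0.344143
  p = 20/41 = 0.487805; ln(p) = -0.717840; p*ln(p) = 0.487805 * (-0.717840) = -0.350166
  p = 11/41 = 0.268293; ln(p) = -1.315676; p*ln(p) = 0.268293 * (-1.315676) = -0.352987
sum(p*ln(p)) = (-0.344143) + (-0.350166) + (-0.352987) = -1.047296
H' = -(-1.047296) = 1.047296 ≈ 1.0473

1.0473


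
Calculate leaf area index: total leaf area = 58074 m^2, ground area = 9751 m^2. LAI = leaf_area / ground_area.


LAI = 58074 / 9751 = 5.9557 ≈ 5.96

5.96


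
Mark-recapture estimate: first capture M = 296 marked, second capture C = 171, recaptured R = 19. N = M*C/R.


N = M * C / R = 296 * 171 / 19 = 50616 / 19 = 2664

2664 individuals


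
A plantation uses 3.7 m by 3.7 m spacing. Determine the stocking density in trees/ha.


N = 10000 / 3.7^2 = 10000 / 13.69 = 730.460 ≈ 730 trees/ha

730 trees/ha


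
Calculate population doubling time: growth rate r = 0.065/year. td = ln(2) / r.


td = ln(2) / 0.065 = 0.693147 / 0.065 = 10.6638 ≈ 10.7 years

10.7 years


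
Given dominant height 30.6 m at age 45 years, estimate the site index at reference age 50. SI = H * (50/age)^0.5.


50/45 = 1.11111
(1.11111)^0.5 = 1.05409
SI = 30.6 * 1.05409 = 32.2552 ≈ 32.3 m

32.3 m


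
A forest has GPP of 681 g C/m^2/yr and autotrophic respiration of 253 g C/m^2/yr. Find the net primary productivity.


NPP = GPP - Ra = 681 - 253 = 428 g C/m^2/yr

428 g C/m^2/yr


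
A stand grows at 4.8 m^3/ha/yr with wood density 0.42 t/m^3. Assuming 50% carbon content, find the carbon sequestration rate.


C = 4.8 * 0.42 * 0.5 = 1.008 ≈ 1.01 t C/ha/yr

1.01 t C/ha/yr


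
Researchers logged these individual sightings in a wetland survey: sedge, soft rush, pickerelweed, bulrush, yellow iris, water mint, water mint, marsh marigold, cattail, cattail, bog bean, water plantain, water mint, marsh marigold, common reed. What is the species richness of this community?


Total individuals logged = 15
Distinct species (count of individuals): sedge (1), soft rush (1), pickerelweed (1), bulrush (1), yellow iris (1), water mint (3), marsh marigold (2), cattail (2), bog bean (1), water plantain (1), common reed (1)
Species richness = number of distinct species = 11

11


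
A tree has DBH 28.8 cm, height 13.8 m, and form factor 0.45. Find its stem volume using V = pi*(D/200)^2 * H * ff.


(D/200)^2 = (28.8/200)^2 = 0.144^2 = 0.020736
BA = 3.141593 * 0.020736 = 0.0651441 m^2
V = 0.0651441 * 13.8 * 0.45 = 0.404545 ≈ 0.405 m^3

0.405 m^3


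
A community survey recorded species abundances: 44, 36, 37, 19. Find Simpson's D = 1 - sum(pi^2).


Total N = 44 + 36 + 37 + 19 = 136
Per-species terms:
  p = 44/136 = 0.323529; p^2 = 0.323529^2 = 0.104671
  p = 36/136 = 0.264706; p^2 = 0.264706^2 = 0.070069
  p = 37/136 = 0.272059; p^2 = 0.272059^2 = 0.074016
  p = 19/136 = 0.139706; p^2 = 0.139706^2 = 0.019518
sum(p^2) = 0.104671 + 0.070069 + 0.074016 + 0.019518 = 0.268274
D = 1 - 0.268274 = 0.731726 ≈ 0.7317

0.7317


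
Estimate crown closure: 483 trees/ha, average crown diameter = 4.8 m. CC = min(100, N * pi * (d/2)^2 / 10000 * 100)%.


(d/2)^2 = (4.8/2)^2 = 2.4^2 = 5.76
Crown area = 3.141593 * 5.76 = 18.0956 m^2
N * area / 10000 * 100 = 483 * 18.0956 / 10000 * 100 = 87.4017
CC = min(100, 87.4017) = 87.4017 ≈ 87.4%

87.4%


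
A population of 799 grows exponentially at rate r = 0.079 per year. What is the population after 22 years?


r*t = 0.079 * 22 = 1.738
exp(1.738) = 5.68596
N = 799 * 5.68596 = 4543.08 ≈ 4543

4543


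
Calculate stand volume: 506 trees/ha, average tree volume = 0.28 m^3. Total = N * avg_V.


V_stand = 506 * 0.28 = 141.68 ≈ 141.7 m^3/ha

141.7 m^3/ha


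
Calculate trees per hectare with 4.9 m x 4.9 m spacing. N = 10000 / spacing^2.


N = 10000 / 4.9^2 = 10000 / 24.01 = 416.493 ≈ 416 trees/ha

416 trees/ha


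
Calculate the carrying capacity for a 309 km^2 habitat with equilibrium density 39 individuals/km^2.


K = 39 * 309 = 12051 individuals

12051 individuals


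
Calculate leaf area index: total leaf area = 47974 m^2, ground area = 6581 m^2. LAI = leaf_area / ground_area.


LAI = 47974 / 6581 = 7.2898 ≈ 7.29

7.29


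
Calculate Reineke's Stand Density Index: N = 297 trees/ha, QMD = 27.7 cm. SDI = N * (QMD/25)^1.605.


QMD/25 = 27.7/25 = 1.108
(1.108)^1.605 = exp(1.605 * ln(1.108)) = exp(1.605 * 0.102557) = exp(0.164604) = 1.17893
SDI = 297 * 1.17893 = 350.142 ≈ 350

350


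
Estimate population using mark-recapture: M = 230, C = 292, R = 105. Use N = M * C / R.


N = M * C / R = 230 * 292 / 105 = 67160 / 105 = 639.62 ≈ 640

640 individuals


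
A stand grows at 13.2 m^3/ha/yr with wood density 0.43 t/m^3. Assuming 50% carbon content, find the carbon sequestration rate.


C = 13.2 * 0.43 * 0.5 = 2.838 ≈ 2.84 t C/ha/yr

2.84 t C/ha/yr


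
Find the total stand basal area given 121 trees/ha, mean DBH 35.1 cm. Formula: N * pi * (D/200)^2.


(D/200)^2 = (35.1/200)^2 = 0.1755^2 = 0.03080025
Individual BA = 3.141593 * 0.03080025 = 0.0967618 m^2
Stand BA = 121 * 0.0967618 = 11.7082 ≈ 11.71 m^2/ha

11.71 m^2/ha


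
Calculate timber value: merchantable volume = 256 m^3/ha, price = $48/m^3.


Value = 256 * 48 = $12288/ha

$12288/ha


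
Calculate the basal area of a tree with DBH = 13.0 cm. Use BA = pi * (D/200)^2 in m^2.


D/200 = 13.0/200 = 0.065 m
(D/200)^2 = 0.065^2 = 0.004225
BA = 3.141593 * 0.004225 = 0.0132732 ≈ 0.0133 m^2

0.0133 m^2


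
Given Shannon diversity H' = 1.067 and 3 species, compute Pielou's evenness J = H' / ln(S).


ln(3) = 1.09861
J = H' / ln(S) = 1.067 / 1.09861 = 0.971227 ≈ 0.9712

0.9712


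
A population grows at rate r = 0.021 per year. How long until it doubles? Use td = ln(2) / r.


td = ln(2) / 0.021 = 0.693147 / 0.021 = 33.0070 ≈ 33.0 years

33.0 years


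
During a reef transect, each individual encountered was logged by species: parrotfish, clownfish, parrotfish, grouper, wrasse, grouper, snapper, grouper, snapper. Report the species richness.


Total individuals logged = 9
Distinct species (count of individuals): parrotfish (2), clownfish (1), grouper (3), wrasse (1), snapper (2)
Species richness = number of distinct species = 5

5


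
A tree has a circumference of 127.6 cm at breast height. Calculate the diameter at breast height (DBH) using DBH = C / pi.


DBH = C / pi = 127.6 / 3.141593 = 40.6163 ≈ 40.62 cm

40.62 cm


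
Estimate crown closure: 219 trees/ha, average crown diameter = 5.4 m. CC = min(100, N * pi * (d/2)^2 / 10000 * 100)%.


(d/2)^2 = (5.4/2)^2 = 2.7^2 = 7.29
Crown area = 3.141593 * 7.29 = 22.9022 m^2
N * area / 10000 * 100 = 219 * 22.9022 / 10000 * 100 = 50.1558
CC = min(100, 50.1558) = 50.1558 ≈ 50.2%

50.2%


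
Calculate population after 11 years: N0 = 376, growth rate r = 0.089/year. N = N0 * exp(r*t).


r*t = 0.089 * 11 = 0.979
exp(0.979) = 2.66179
N = 376 * 2.66179 = 1000.83 ≈ 1001

1001


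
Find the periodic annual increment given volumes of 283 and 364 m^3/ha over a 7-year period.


PAI = (V2 - V1) / period = (364 - 283) / 7 = 81 / 7 = 11.5714 ≈ 11.57 m^3/ha/yr

11.57 m^3/ha/yr


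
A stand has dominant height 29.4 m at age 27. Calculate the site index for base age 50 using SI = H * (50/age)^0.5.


50/27 = 1.85185
(1.85185)^0.5 = 1.36083
SI = 29.4 * 1.36083 = 40.0084 ≈ 40.0 m

40.0 m


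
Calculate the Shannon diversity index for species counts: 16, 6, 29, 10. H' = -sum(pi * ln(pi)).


Total N = 16 + 6 + 29 + 10 = 61
Per-species terms:
  p = 16/61 = 0.262295; ln(p) = -1.338285; p*ln(p) = 0.262295 * (-1.338285) = -0.351025
  p = 6/61 = 0.098361; ln(p) = -2.319111; p*ln(p) = 0.098361 * (-2.319111) = -0.228110
  p = 29/61 = 0.475410; ln(p) = -0.743578; p*ln(p) = 0.475410 * (-0.743578) = -0.353504
  p = 10/61 = 0.163934; ln(p) = -1.808291; p*ln(p) = 0.163934 * (-1.808291) = -0.296440
sum(p*ln(p)) = (-0.351025) + (-0.228110) + (-0.353504) + (-0.296440) = -1.229079
H' = -(-1.229079) = 1.229079 ≈ 1.2291

1.2291


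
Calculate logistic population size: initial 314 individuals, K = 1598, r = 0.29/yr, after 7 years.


(K - N0)/N0 = (1598 - 314)/314 = 1284/314 = 4.08917
r*t = 0.29 * 7 = 2.03; exp(-2.03) = 0.131336
4.08917 * 0.131336 = 0.537055
1 + 0.537055 = 1.53706
N = 1598 / 1.53706 = 1039.65 ≈ 1040

1040


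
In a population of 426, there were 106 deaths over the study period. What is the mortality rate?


Mortality rate = 106 / 426 = 0.248826 ≈ 0.2488

0.2488


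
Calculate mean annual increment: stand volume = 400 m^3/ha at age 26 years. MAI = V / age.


MAI = 400 / 26 = 15.3846 ≈ 15.38 m^3/ha/yr

15.38 m^3/ha/yr


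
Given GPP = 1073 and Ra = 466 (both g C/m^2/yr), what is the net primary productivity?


NPP = GPP - Ra = 1073 - 466 = 607 g C/m^2/yr

607 g C/m^2/yr


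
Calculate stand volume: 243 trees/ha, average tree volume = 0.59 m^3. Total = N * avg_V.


V_stand = 243 * 0.59 = 143.37 ≈ 143.4 m^3/ha

143.4 m^3/ha


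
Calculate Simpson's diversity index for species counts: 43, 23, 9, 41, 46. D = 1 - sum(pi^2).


Total N = 43 + 23 + 9 + 41 + 46 = 162
Per-species terms:
  p = 43/162 = 0.265432; p^2 = 0.265432^2 = 0.070454
  p = 23/162 = 0.141975; p^2 = 0.141975^2 = 0.020157
  p = 9/162 = 0.055556; p^2 = 0.055556^2 = 0.003086
  p = 41/162 = 0.253086; p^2 = 0.253086^2 = 0.064053
  p = 46/162 = 0.283951; p^2 = 0.283951^2 = 0.080628
sum(p^2) = 0.070454 + 0.020157 + 0.003086 + 0.064053 + 0.080628 = 0.238378
D = 1 - 0.238378 = 0.761622 ≈ 0.7616

0.7616


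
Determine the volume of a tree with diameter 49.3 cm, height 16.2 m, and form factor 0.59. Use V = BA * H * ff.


(D/200)^2 = (49.3/200)^2 = 0.2465^2 = 0.06076225
BA = 3.141593 * 0.06076225 = 0.190890 m^2
V = 0.190890 * 16.2 * 0.59 = 1.82453 ≈ 1.825 m^3

1.825 m^3


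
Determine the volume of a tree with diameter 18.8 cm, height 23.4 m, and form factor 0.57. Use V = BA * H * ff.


(D/200)^2 = (18.8/200)^2 = 0.094^2 = 0.008836
BA = 3.141593 * 0.008836 = 0.0277591 m^2
V = 0.0277591 * 23.4 * 0.57 = 0.370251 ≈ 0.370 m^3

0.370 m^3


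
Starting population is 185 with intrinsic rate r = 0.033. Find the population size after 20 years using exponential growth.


r*t = 0.033 * 20 = 0.66
exp(0.66) = 1.93479
N = 185 * 1.93479 = 357.936 ≈ 358

358


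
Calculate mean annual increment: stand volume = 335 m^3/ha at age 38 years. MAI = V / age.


MAI = 335 / 38 = 8.8158 ≈ 8.82 m^3/ha/yr

8.82 m^3/ha/yr


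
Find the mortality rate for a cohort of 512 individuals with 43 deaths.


Mortality rate = 43 / 512 = 0.083984 ≈ 0.0840

0.0840


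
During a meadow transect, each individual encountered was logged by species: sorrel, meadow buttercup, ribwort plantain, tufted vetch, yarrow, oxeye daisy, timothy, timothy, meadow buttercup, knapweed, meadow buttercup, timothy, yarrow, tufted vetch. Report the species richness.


Total individuals logged = 14
Distinct species (count of individuals): sorrel (1), meadow buttercup (3), ribwort plantain (1), tufted vetch (2), yarrow (2), oxeye daisy (1), timothy (3), knapweed (1)
Species richness = number of distinct species = 8

8


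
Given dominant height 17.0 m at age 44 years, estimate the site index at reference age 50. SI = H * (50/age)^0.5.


50/44 = 1.13636
(1.13636)^0.5 = 1.06600
SI = 17.0 * 1.06600 = 18.1220 ≈ 18.1 m

18.1 m


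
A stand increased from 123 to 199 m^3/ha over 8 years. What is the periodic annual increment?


PAI = (V2 - V1) / period = (199 - 123) / 8 = 76 / 8 = 9.50 m^3/ha/yr

9.50 m^3/ha/yr


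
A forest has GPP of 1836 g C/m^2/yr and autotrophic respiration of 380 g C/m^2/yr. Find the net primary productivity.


NPP = GPP - Ra = 1836 - 380 = 1456 g C/m^2/yr

1456 g C/m^2/yr


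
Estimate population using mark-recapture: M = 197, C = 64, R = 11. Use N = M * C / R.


N = M * C / R = 197 * 64 / 11 = 12608 / 11 = 1146.18 ≈ 1146

1146 individuals


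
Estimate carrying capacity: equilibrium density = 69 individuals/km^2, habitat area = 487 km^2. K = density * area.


K = 69 * 487 = 33603 individuals

33603 individuals


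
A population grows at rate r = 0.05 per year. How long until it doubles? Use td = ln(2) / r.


td = ln(2) / 0.05 = 0.693147 / 0.05 = 13.8629 ≈ 13.9 years

13.9 years


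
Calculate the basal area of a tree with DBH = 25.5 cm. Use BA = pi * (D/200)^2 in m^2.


D/200 = 25.5/200 = 0.1275 m
(D/200)^2 = 0.1275^2 = 0.01625625
BA = 3.141593 * 0.01625625 = 0.0510705 ≈ 0.0511 m^2

0.0511 m^2


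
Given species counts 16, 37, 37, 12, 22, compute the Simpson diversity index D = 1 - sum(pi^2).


Total N = 16 + 37 + 37 + 12 + 22 = 124
Per-species terms:
  p = 16/124 = 0.129032; p^2 = 0.129032^2 = 0.016649
  p = 37/124 = 0.298387; p^2 = 0.298387^2 = 0.089035
  p = 37/124 = 0.298387; p^2 = 0.298387^2 = 0.089035
  p = 12/124 = 0.096774; p^2 = 0.096774^2 = 0.009365
  p = 22/124 = 0.177419; p^2 = 0.177419^2 = 0.031478
sum(p^2) = 0.016649 + 0.089035 + 0.089035 + 0.009365 + 0.031478 = 0.235562
D = 1 - 0.235562 = 0.764438 ≈ 0.7644

0.7644


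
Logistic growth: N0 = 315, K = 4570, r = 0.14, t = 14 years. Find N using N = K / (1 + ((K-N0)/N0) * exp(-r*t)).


(K - N0)/N0 = (4570 - 315)/315 = 4255/315 = 13.5079
r*t = 0.14 * 14 = 1.96; exp(-1.96) = 0.140858
13.5079 * 0.140858 = 1.90270
1 + 1.90270 = 2.90270
N = 4570 / 2.90270 = 1574.40 ≈ 1574

1574


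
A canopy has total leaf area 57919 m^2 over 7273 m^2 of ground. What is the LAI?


LAI = 57919 / 7273 = 7.9636 ≈ 7.96

7.96


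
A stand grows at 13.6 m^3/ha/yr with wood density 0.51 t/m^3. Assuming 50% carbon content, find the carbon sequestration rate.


C = 13.6 * 0.51 * 0.5 = 3.468 ≈ 3.47 t C/ha/yr

3.47 t C/ha/yr


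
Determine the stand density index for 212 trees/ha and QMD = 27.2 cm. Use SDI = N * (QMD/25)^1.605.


QMD/25 = 27.2/25 = 1.088
(1.088)^1.605 = exp(1.605 * ln(1.088)) = exp(1.605 * 0.0843411) = exp(0.135367) = 1.14496
SDI = 212 * 1.14496 = 242.732 ≈ 243

243


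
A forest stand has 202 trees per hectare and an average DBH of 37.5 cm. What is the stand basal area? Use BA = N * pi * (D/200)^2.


(D/200)^2 = (37.5/200)^2 = 0.1875^2 = 0.03515625
Individual BA = 3.141593 * 0.03515625 = 0.110447 m^2
Stand BA = 202 * 0.110447 = 22.3103 ≈ 22.31 m^2/ha

22.31 m^2/ha


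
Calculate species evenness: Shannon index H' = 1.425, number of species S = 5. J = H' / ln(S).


ln(5) = 1.60944
J = H' / ln(S) = 1.425 / 1.60944 = 0.885401 ≈ 0.8854

0.8854


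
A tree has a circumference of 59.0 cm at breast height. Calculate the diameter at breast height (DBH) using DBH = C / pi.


DBH = C / pi = 59.0 / 3.141593 = 18.7803 ≈ 18.78 cm

18.78 cm


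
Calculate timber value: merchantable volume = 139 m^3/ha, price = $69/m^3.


Value = 139 * 69 = $9591/ha

$9591/ha


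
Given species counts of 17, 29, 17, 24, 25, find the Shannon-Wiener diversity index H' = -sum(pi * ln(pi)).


Total N = 17 + 29 + 17 + 24 + 25 = 112
Per-species terms:
  p = 17/112 = 0.151786; ln(p) = -1.885284; p*ln(p) = 0.151786 * (-1.885284) = -0.286160
  p = 29/112 = 0.258929; ln(p) = -1.351201; p*ln(p) = 0.258929 * (-1.351201) = -0.349865
  p = 17/112 = 0.151786; ln(p) = -1.885284; p*ln(p) = 0.151786 * (-1.885284) = -0.286160
  p = 24/112 = 0.214286; ln(p) = -1.540444; p*ln(p) = 0.214286 * (-1.540444) = -0.330096
  p = 25/112 = 0.223214; ln(p) = -1.499624; p*ln(p) = 0.223214 * (-1.499624) = -0.334737
sum(p*ln(p)) = (-0.286160) + (-0.349865) + (-0.286160) + (-0.330096) + (-0.334737) = -1.587018
H' = -(-1.587018) = 1.587018 ≈ 1.5870

1.5870


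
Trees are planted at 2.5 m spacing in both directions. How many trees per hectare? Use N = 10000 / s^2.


N = 10000 / 2.5^2 = 10000 / 6.25 = 1600.00 ≈ 1600 trees/ha

1600 trees/ha


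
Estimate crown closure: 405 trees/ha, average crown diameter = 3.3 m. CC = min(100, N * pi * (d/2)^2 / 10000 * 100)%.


(d/2)^2 = (3.3/2)^2 = 1.65^2 = 2.7225
Crown area = 3.141593 * 2.7225 = 8.55299 m^2
N * area / 10000 * 100 = 405 * 8.55299 / 10000 * 100 = 34.6396
CC = min(100, 34.6396) = 34.6396 ≈ 34.6%

34.6%


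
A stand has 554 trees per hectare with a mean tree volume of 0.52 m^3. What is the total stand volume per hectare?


V_stand = 554 * 0.52 = 288.08 ≈ 288.1 m^3/ha

288.1 m^3/ha


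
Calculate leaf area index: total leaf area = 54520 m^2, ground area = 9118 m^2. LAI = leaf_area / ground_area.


LAI = 54520 / 9118 = 5.9794 ≈ 5.98

5.98


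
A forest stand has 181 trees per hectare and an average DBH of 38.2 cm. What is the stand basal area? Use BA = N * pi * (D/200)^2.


(D/200)^2 = (38.2/200)^2 = 0.191^2 = 0.036481
Individual BA = 3.141593 * 0.036481 = 0.114608 m^2
Stand BA = 181 * 0.114608 = 20.7440 ≈ 20.74 m^2/ha

20.74 m^2/ha


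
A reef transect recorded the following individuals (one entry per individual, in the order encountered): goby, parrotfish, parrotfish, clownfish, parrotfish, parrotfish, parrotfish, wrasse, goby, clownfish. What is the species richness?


Total individuals logged = 10
Distinct species (count of individuals): goby (2), parrotfish (5), clownfish (2), wrasse (1)
Species richness = number of distinct species = 4

4


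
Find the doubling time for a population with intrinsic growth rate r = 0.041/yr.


td = ln(2) / 0.041 = 0.693147 / 0.041 = 16.9060 ≈ 16.9 years

16.9 years


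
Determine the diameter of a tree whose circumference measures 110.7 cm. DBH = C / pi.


DBH = C / pi = 110.7 / 3.141593 = 35.2369 ≈ 35.24 cm

35.24 cm


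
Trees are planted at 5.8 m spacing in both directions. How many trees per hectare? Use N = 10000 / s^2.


N = 10000 / 5.8^2 = 10000 / 33.64 = 297.265 ≈ 297 trees/ha

297 trees/ha


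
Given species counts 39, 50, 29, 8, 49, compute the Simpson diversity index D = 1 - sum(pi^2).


Total N = 39 + 50 + 29 + 8 + 49 = 175
Per-species terms:
  p = 39/175 = 0.222857; p^2 = 0.222857^2 = 0.049665
  p = 50/175 = 0.285714; p^2 = 0.285714^2 = 0.081632
  p = 29/175 = 0.165714; p^2 = 0.165714^2 = 0.027461
  p = 8/175 = 0.045714; p^2 = 0.045714^2 = 0.002090
  p = 49/175 = 0.280000; p^2 = 0.280000^2 = 0.078400
sum(p^2) = 0.049665 + 0.081632 + 0.027461 + 0.002090 + 0.078400 = 0.239248
D = 1 - 0.239248 = 0.760752 ≈ 0.7608

0.7608


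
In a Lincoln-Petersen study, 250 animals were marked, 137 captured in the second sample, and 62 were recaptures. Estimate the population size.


N = M * C / R = 250 * 137 / 62 = 34250 / 62 = 552.42 ≈ 552

552 individuals


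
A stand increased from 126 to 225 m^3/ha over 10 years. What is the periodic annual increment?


PAI = (V2 - V1) / period = (225 - 126) / 10 = 99 / 10 = 9.90 m^3/ha/yr

9.90 m^3/ha/yr


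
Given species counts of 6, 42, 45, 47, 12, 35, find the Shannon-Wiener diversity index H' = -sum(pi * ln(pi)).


Total N = 6 + 42 + 45 + 47 + 12 + 35 = 187
Per-species terms:
  p = 6/187 = 0.032086; ln(p) = -3.439335; p*ln(p) = 0.032086 * (-3.439335) = -0.110355
  p = 42/187 = 0.224599; ln(p) = -1.493439; p*ln(p) = 0.224599 * (-1.493439) = -0.335425
  p = 45/187 = 0.240642; ln(p) = -1.424445; p*ln(p) = 0.240642 * (-1.424445) = -0.342781
  p = 47/187 = 0.251337; ln(p) = -1.380961; p*ln(p) = 0.251337 * (-1.380961) = -0.347087
  p = 12/187 = 0.064171; ln(p) = -2.746204; p*ln(p) = 0.064171 * (-2.746204) = -0.176227
  p = 35/187 = 0.187166; ln(p) = -1.675759; p*ln(p) = 0.187166 * (-1.675759) = -0.313645
sum(p*ln(p)) = (-0.110355) + (-0.335425) + (-0.342781) + (-0.347087) + (-0.176227) + (-0.313645) = -1.625520
H' = -(-1.625520) = 1.625520 ≈ 1.6255

1.6255
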